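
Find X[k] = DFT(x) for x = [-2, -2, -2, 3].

X[k] = Σ(n=0 to 3) x[n] · ω_4^(nk)
where ω_4 = e^(-2πi/4)

Computing each X[k]:
X[0] = -3
X[1] = 5i
X[2] = -5
X[3] = -5i

X = [-3, 5i, -5, -5i]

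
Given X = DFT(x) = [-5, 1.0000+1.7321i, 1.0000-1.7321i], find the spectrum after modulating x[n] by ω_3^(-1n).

Modulation property: DFT(ω_3^(-1n)·x[n]) = X[(k-1) mod 3], so circularly shift X by 1 positions.

X[k-1] = [1.0000-1.7321i, -5, 1.0000+1.7321i]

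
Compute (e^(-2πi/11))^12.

Since ω_11^11 = 1, powers reduce modulo 11.
12 mod 11 = 1
So ω_11^12 = ω_11^1 = e^(-2πi·1/11)

ω_11^12 = ω_11^1 = 0.8413-0.5406i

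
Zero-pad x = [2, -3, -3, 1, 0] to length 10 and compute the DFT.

Original 5-point DFT: [-3, 2.6910+5.2043i, 3.8090-2.0409i, 3.8090+2.0409i, 2.6910-5.2043i]
Zero-padded 10-point DFT provides frequency interpolation.

DFT_10([x, 0, ...]) = [-3, -1.6631+3.6655i, 2.6910+5.2043i, 6.1631+1.6776i, 3.8090-2.0409i, 1, 3.8090+2.0409i, 6.1631-1.6776i, 2.6910-5.2043i, -1.6631-3.6655i]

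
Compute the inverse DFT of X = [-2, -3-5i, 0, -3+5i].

x[n] = (1/4) Σ(k=0 to 3) X[k] · e^(2πikn/4)

Computing each x[n]:
x[0] = -2
x[1] = 2
x[2] = 1
x[3] = -3

x = [-2, 2, 1, -3]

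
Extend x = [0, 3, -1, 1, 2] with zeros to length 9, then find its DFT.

Original 5-point DFT: [5, 1.5451+0.2245i, -4.0451-2.4899i, -4.0451+2.4899i, 1.5451-0.2245i]
Zero-padded 9-point DFT provides frequency interpolation.

DFT_9([x, 0, ...]) = [5, -0.2549-2.4936i, 2.4927-0.4608i, -1.0000-5.1962i, -3.7378-0.5653i, -3.7378+0.5653i, -1.0000+5.1962i, 2.4927+0.4608i, -0.2549+2.4936i]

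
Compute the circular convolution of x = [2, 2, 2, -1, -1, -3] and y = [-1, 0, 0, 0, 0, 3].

(x ⊛ y)[n] = Σ(m=0 to 5) x[m] · y[(n-m) mod 6]

Computing each output sample:
(x ⊛ y)[0] = 4
(x ⊛ y)[1] = 4
(x ⊛ y)[2] = -5
(x ⊛ y)[3] = -2
(x ⊛ y)[4] = -8
(x ⊛ y)[5] = 9

x ⊛ y = [4, 4, -5, -2, -8, 9]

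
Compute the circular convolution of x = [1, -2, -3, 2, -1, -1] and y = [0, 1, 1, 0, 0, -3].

(x ⊛ y)[n] = Σ(m=0 to 5) x[m] · y[(n-m) mod 6]

Computing each output sample:
(x ⊛ y)[0] = 4
(x ⊛ y)[1] = 9
(x ⊛ y)[2] = -7
(x ⊛ y)[3] = -2
(x ⊛ y)[4] = 2
(x ⊛ y)[5] = -2

x ⊛ y = [4, 9, -7, -2, 2, -2]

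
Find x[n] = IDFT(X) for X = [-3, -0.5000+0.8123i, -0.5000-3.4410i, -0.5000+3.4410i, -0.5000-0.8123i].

x[n] = (1/5) Σ(k=0 to 4) X[k] · e^(2πikn/5)

Computing each x[n]:
x[0] = -1
x[1] = 0
x[2] = -2
x[3] = 1
x[4] = -1

x = [-1, 0, -2, 1, -1]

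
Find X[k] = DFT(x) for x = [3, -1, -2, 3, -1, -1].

X[k] = Σ(n=0 to 5) x[n] · ω_6^(nk)
where ω_6 = e^(-2πi/6)

Computing each X[k]:
X[0] = 1
X[1] = 0.5000+0.8660i
X[2] = 8.5000-0.8660i
X[3] = -1
X[4] = 8.5000+0.8660i
X[5] = 0.5000-0.8660i

X = [1, 0.5000+0.8660i, 8.5000-0.8660i, -1, 8.5000+0.8660i, 0.5000-0.8660i]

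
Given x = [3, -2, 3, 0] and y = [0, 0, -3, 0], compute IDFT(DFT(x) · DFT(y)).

(x ⊛ y)[n] = Σ(m=0 to 3) x[m] · y[(n-m) mod 4]

Computing each output sample:
(x ⊛ y)[0] = -9
(x ⊛ y)[1] = 0
(x ⊛ y)[2] = -9
(x ⊛ y)[3] = 6

x ⊛ y = [-9, 0, -9, 6]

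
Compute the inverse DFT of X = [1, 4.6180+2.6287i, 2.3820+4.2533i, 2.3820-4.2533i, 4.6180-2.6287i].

x[n] = (1/5) Σ(k=0 to 4) X[k] · e^(2πikn/5)

Computing each x[n]:
x[0] = 3
x[1] = -2
x[2] = 0
x[3] = -2
x[4] = 2

x = [3, -2, 0, -2, 2]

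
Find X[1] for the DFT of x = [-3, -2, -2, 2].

X[1] = Σ(n=0 to 3) x[n] · ω_4^(1n) where ω_4 = e^(-2πi/4)
= (-3)·ω_4^0 + (-2)·ω_4^1 + (-2)·ω_4^2 + (2)·ω_4^3

X[1] = -1+4i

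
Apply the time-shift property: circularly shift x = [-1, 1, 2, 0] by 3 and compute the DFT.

Time shift by 3: X_shifted[k] = ω_4^(3k) · X[k]
Shifted x = [1, 2, 0, -1]

DFT(x[n-3]) = [2, 1-3i, 0, 1+3i]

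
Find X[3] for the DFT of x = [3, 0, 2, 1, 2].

X[3] = Σ(n=0 to 4) x[n] · ω_5^(3n) where ω_5 = e^(-2πi/5)
= (3)·ω_5^0 + (0)·ω_5^3 + (2)·ω_5^6 + (1)·ω_5^9 + (2)·ω_5^12

X[3] = 2.3090-2.1266i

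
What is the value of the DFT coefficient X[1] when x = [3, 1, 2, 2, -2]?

X[1] = Σ(n=0 to 4) x[n] · ω_5^(1n) where ω_5 = e^(-2πi/5)
= (3)·ω_5^0 + (1)·ω_5^1 + (2)·ω_5^2 + (2)·ω_5^3 + (-2)·ω_5^4

X[1] = -0.5451-2.8532i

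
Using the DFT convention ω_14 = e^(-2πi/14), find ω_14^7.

ω_14^7 = e^(-2πi·7/14)
= cos(-2π·7/14) + i·sin(-2π·7/14)
= cos(-14π/14) + i·sin(-14π/14)

ω_14^7 = cos(-14π/14) + i·sin(-14π/14) = -1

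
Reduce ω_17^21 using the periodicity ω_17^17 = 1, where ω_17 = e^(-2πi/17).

Since ω_17^17 = 1, powers reduce modulo 17.
21 mod 17 = 4
So ω_17^21 = ω_17^4 = e^(-2πi·4/17)

ω_17^21 = ω_17^4 = 0.0923-0.9957i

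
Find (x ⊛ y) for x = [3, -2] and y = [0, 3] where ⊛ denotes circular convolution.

(x ⊛ y)[n] = Σ(m=0 to 1) x[m] · y[(n-m) mod 2]

Computing each output sample:
(x ⊛ y)[0] = -6
(x ⊛ y)[1] = 9

x ⊛ y = [-6, 9]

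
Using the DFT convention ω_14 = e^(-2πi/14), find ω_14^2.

ω_14^2 = e^(-2πi·2/14)
= cos(-2π·2/14) + i·sin(-2π·2/14)
= cos(-4π/14) + i·sin(-4π/14)

ω_14^2 = cos(-4π/14) + i·sin(-4π/14) = 0.6235-0.7818i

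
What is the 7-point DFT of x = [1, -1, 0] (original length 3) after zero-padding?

Original 3-point DFT: [0, 1.5000+0.8660i, 1.5000-0.8660i]
Zero-padded 7-point DFT provides frequency interpolation.

DFT_7([x, 0, ...]) = [0, 0.3765+0.7818i, 1.2225+0.9749i, 1.9010+0.4339i, 1.9010-0.4339i, 1.2225-0.9749i, 0.3765-0.7818i]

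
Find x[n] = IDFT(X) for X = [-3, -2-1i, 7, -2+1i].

x[n] = (1/4) Σ(k=0 to 3) X[k] · e^(2πikn/4)

Computing each x[n]:
x[0] = 0
x[1] = -2
x[2] = 2
x[3] = -3

x = [0, -2, 2, -3]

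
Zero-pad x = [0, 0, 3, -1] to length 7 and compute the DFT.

Original 4-point DFT: [2, -3-1i, 4, -3+1i]
Zero-padded 7-point DFT provides frequency interpolation.

DFT_7([x, 0, ...]) = [2, 0.2334-2.4909i, -3.3264+0.5198i, 2.0930+3.3204i, 2.0930-3.3204i, -3.3264-0.5198i, 0.2334+2.4909i]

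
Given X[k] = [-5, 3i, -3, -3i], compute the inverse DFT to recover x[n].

x[n] = (1/4) Σ(k=0 to 3) X[k] · e^(2πikn/4)

Computing each x[n]:
x[0] = -2
x[1] = -2
x[2] = -2
x[3] = 1

x = [-2, -2, -2, 1]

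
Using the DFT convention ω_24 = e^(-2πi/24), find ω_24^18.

ω_24^18 = e^(-2πi·18/24)
= cos(-2π·18/24) + i·sin(-2π·18/24)
= cos(-36π/24) + i·sin(-36π/24)

ω_24^18 = cos(-36π/24) + i·sin(-36π/24) = 1i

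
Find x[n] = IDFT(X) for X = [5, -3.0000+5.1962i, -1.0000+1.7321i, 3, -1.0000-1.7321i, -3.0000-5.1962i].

x[n] = (1/6) Σ(k=0 to 5) X[k] · e^(2πikn/6)

Computing each x[n]:
x[0] = 0
x[1] = -2
x[2] = 1
x[3] = 1
x[4] = 3
x[5] = 2

x = [0, -2, 1, 1, 3, 2]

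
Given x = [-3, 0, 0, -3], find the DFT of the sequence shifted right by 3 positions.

Time shift by 3: X_shifted[k] = ω_4^(3k) · X[k]
Shifted x = [0, 0, -3, -3]

DFT(x[n-3]) = [-6, 3-3i, 0, 3+3i]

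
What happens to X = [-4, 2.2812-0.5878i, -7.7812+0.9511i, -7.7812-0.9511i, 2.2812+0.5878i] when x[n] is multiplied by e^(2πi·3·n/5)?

Modulation property: DFT(ω_5^(-3n)·x[n]) = X[(k-3) mod 5], so circularly shift X by 3 positions.

X[k-3] = [-7.7812+0.9511i, -7.7812-0.9511i, 2.2812+0.5878i, -4, 2.2812-0.5878i]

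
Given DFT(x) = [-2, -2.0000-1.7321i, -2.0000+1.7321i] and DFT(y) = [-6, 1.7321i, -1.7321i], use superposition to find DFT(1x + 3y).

By linearity: DFT(1x + 3y) = 1·DFT(x) + 3·DFT(y)
= 1·[-2, -2.0000-1.7321i, -2.0000+1.7321i] + 3·[-6, 1.7321i, -1.7321i]

Computing element-wise:
Z[0] = 1·(-2) + 3·(-6) = -20
Z[1] = 1·(-2.0000-1.7321i) + 3·(1.7321i) = -2.0000+3.4642i
Z[2] = 1·(-2.0000+1.7321i) + 3·(-1.7321i) = -2.0000-3.4642i

DFT(1x + 3y) = 1·X + 3·Y = [-20, -2.0000+3.4642i, -2.0000-3.4642i]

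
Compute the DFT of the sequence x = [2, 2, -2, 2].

X[k] = Σ(n=0 to 3) x[n] · ω_4^(nk)
where ω_4 = e^(-2πi/4)

Computing each X[k]:
X[0] = 4
X[1] = 4
X[2] = -4
X[3] = 4

X = [4, 4, -4, 4]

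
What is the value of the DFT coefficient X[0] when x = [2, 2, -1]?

X[0] = Σ(n=0 to 2) x[n] · ω_3^0 = Σ x[n]
= (2) + (2) + (-1)

X[0] = 3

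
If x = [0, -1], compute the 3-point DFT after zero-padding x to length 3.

Original 2-point DFT: [-1, 1]
Zero-padded 3-point DFT provides frequency interpolation.

DFT_3([x, 0, ...]) = [-1, 0.5000+0.8660i, 0.5000-0.8660i]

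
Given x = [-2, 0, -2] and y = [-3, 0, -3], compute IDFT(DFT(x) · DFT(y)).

(x ⊛ y)[n] = Σ(m=0 to 2) x[m] · y[(n-m) mod 3]

Computing each output sample:
(x ⊛ y)[0] = 6
(x ⊛ y)[1] = 6
(x ⊛ y)[2] = 12

x ⊛ y = [6, 6, 12]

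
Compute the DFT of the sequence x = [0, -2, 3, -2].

X[k] = Σ(n=0 to 3) x[n] · ω_4^(nk)
where ω_4 = e^(-2πi/4)

Computing each X[k]:
X[0] = -1
X[1] = -3
X[2] = 7
X[3] = -3

X = [-1, -3, 7, -3]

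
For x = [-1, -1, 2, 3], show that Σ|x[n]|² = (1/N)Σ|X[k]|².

Time domain:
Σ|x[n]|² = |-1|² + |-1|² + |2|² + |3|² = 15.0000

Frequency domain:
(1/4)Σ|X[k]|² = (1/4)(|3|² + |-3+4i|² + |-1|² + |-3-4i|²) = (1/4)·60.0000 = 15.0000

Both sides agree, confirming Parseval's theorem.

Σ|x[n]|² = (1/N)Σ|X[k]|² = 15.0000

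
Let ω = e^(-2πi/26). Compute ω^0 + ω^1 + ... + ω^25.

Sum of all nth roots of unity equals 0 for n > 1 (geometric series with r ≠ 1).

0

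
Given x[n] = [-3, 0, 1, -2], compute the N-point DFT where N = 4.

X[k] = Σ(n=0 to 3) x[n] · ω_4^(nk)
where ω_4 = e^(-2πi/4)

Computing each X[k]:
X[0] = -4
X[1] = -4-2i
X[2] = 0
X[3] = -4+2i

X = [-4, -4-2i, 0, -4+2i]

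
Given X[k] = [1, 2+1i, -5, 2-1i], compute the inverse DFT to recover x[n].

x[n] = (1/4) Σ(k=0 to 3) X[k] · e^(2πikn/4)

Computing each x[n]:
x[0] = 0
x[1] = 1
x[2] = -2
x[3] = 2

x = [0, 1, -2, 2]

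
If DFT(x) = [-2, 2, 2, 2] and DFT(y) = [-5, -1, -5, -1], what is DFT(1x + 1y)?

By linearity: DFT(1x + 1y) = 1·DFT(x) + 1·DFT(y)
= 1·[-2, 2, 2, 2] + 1·[-5, -1, -5, -1]

Computing element-wise:
Z[0] = 1·(-2) + 1·(-5) = -7
Z[1] = 1·(2) + 1·(-1) = 1
Z[2] = 1·(2) + 1·(-5) = -3
Z[3] = 1·(2) + 1·(-1) = 1

DFT(1x + 1y) = 1·X + 1·Y = [-7, 1, -3, 1]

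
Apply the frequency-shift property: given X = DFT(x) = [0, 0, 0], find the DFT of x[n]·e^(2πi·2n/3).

Modulation property: DFT(ω_3^(-2n)·x[n]) = X[(k-2) mod 3], so circularly shift X by 2 positions.

X[k-2] = [0, 0, 0]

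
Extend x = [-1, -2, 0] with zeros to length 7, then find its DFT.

Original 3-point DFT: [-3, 1.7321i, -1.7321i]
Zero-padded 7-point DFT provides frequency interpolation.

DFT_7([x, 0, ...]) = [-3, -2.2470+1.5637i, -0.5550+1.9499i, 0.8019+0.8678i, 0.8019-0.8678i, -0.5550-1.9499i, -2.2470-1.5637i]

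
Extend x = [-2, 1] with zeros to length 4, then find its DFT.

Original 2-point DFT: [-1, -3]
Zero-padded 4-point DFT provides frequency interpolation.

DFT_4([x, 0, ...]) = [-1, -2-1i, -3, -2+1i]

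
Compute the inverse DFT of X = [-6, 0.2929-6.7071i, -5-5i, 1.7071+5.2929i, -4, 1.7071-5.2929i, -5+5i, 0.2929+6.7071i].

x[n] = (1/8) Σ(k=0 to 7) X[k] · e^(2πikn/8)

Computing each x[n]:
x[0] = -2
x[1] = 1
x[2] = 3
x[3] = -1
x[4] = -3
x[5] = 1
x[6] = -3
x[7] = -2

x = [-2, 1, 3, -1, -3, 1, -3, -2]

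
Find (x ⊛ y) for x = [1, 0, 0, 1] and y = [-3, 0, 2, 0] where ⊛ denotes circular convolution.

(x ⊛ y)[n] = Σ(m=0 to 3) x[m] · y[(n-m) mod 4]

Computing each output sample:
(x ⊛ y)[0] = -3
(x ⊛ y)[1] = 2
(x ⊛ y)[2] = 2
(x ⊛ y)[3] = -3

x ⊛ y = [-3, 2, 2, -3]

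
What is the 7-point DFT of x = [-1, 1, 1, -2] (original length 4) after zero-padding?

Original 4-point DFT: [-1, -2-3i, 1, -2+3i]
Zero-padded 7-point DFT provides frequency interpolation.

DFT_7([x, 0, ...]) = [-1, 1.2029-0.8890i, -3.3705-2.1047i, -0.8324+2.2978i, -0.8324-2.2978i, -3.3705+2.1047i, 1.2029+0.8890i]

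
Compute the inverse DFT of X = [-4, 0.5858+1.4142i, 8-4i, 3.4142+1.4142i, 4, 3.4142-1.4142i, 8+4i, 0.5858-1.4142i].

x[n] = (1/8) Σ(k=0 to 7) X[k] · e^(2πikn/8)

Computing each x[n]:
x[0] = 3
x[1] = -1
x[2] = -2
x[3] = -2
x[4] = 1
x[5] = 1
x[6] = -2
x[7] = -2

x = [3, -1, -2, -2, 1, 1, -2, -2]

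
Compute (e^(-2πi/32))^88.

Since ω_32^32 = 1, powers reduce modulo 32.
88 mod 32 = 24
So ω_32^88 = ω_32^24 = e^(-2πi·24/32)

ω_32^88 = ω_32^24 = 1i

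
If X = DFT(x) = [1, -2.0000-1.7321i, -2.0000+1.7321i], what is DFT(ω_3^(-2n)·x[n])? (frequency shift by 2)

Modulation property: DFT(ω_3^(-2n)·x[n]) = X[(k-2) mod 3], so circularly shift X by 2 positions.

X[k-2] = [-2.0000-1.7321i, -2.0000+1.7321i, 1]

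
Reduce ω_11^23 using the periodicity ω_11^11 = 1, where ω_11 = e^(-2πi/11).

Since ω_11^11 = 1, powers reduce modulo 11.
23 mod 11 = 1
So ω_11^23 = ω_11^1 = e^(-2πi·1/11)

ω_11^23 = ω_11^1 = 0.8413-0.5406i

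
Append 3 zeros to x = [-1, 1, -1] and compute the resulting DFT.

Original 3-point DFT: [-1, -1.0000-1.7321i, -1.0000+1.7321i]
Zero-padded 6-point DFT provides frequency interpolation.

DFT_6([x, 0, ...]) = [-1, 0, -1.0000-1.7321i, -3, -1.0000+1.7321i, 0]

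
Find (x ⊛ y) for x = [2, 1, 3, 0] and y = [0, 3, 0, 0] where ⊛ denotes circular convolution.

(x ⊛ y)[n] = Σ(m=0 to 3) x[m] · y[(n-m) mod 4]

Computing each output sample:
(x ⊛ y)[0] = 0
(x ⊛ y)[1] = 6
(x ⊛ y)[2] = 3
(x ⊛ y)[3] = 9

x ⊛ y = [0, 6, 3, 9]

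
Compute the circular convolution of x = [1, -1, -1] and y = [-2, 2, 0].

(x ⊛ y)[n] = Σ(m=0 to 2) x[m] · y[(n-m) mod 3]

Computing each output sample:
(x ⊛ y)[0] = -4
(x ⊛ y)[1] = 4
(x ⊛ y)[2] = 0

x ⊛ y = [-4, 4, 0]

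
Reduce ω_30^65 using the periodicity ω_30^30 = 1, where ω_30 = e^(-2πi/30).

Since ω_30^30 = 1, powers reduce modulo 30.
65 mod 30 = 5
So ω_30^65 = ω_30^5 = e^(-2πi·5/30)

ω_30^65 = ω_30^5 = 0.5000-0.8660i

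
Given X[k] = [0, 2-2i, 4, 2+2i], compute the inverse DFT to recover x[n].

x[n] = (1/4) Σ(k=0 to 3) X[k] · e^(2πikn/4)

Computing each x[n]:
x[0] = 2
x[1] = 0
x[2] = 0
x[3] = -2

x = [2, 0, 0, -2]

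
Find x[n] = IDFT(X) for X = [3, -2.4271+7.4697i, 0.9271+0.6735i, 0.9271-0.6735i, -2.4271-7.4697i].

x[n] = (1/5) Σ(k=0 to 4) X[k] · e^(2πikn/5)

Computing each x[n]:
x[0] = 0
x[1] = -3
x[2] = 0
x[3] = 3
x[4] = 3

x = [0, -3, 0, 3, 3]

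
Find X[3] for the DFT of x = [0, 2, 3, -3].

X[3] = Σ(n=0 to 3) x[n] · ω_4^(3n) where ω_4 = e^(-2πi/4)
= (0)·ω_4^0 + (2)·ω_4^3 + (3)·ω_4^6 + (-3)·ω_4^9

X[3] = -3+5i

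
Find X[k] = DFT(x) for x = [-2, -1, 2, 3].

X[k] = Σ(n=0 to 3) x[n] · ω_4^(nk)
where ω_4 = e^(-2πi/4)

Computing each X[k]:
X[0] = 2
X[1] = -4+4i
X[2] = -2
X[3] = -4-4i

X = [2, -4+4i, -2, -4-4i]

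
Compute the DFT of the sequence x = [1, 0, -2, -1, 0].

X[k] = Σ(n=0 to 4) x[n] · ω_5^(nk)
where ω_5 = e^(-2πi/5)

Computing each X[k]:
X[0] = -2
X[1] = 3.4271+0.5878i
X[2] = 0.0729-0.9511i
X[3] = 0.0729+0.9511i
X[4] = 3.4271-0.5878i

X = [-2, 3.4271+0.5878i, 0.0729-0.9511i, 0.0729+0.9511i, 3.4271-0.5878i]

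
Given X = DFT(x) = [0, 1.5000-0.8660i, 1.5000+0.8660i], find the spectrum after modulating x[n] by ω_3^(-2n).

Modulation property: DFT(ω_3^(-2n)·x[n]) = X[(k-2) mod 3], so circularly shift X by 2 positions.

X[k-2] = [1.5000-0.8660i, 1.5000+0.8660i, 0]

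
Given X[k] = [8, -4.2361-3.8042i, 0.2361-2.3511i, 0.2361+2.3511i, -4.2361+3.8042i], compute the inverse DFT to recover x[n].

x[n] = (1/5) Σ(k=0 to 4) X[k] · e^(2πikn/5)

Computing each x[n]:
x[0] = 0
x[1] = 3
x[2] = 3
x[3] = 3
x[4] = -1

x = [0, 3, 3, 3, -1]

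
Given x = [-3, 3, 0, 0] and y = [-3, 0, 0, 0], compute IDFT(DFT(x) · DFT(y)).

(x ⊛ y)[n] = Σ(m=0 to 3) x[m] · y[(n-m) mod 4]

Computing each output sample:
(x ⊛ y)[0] = 9
(x ⊛ y)[1] = -9
(x ⊛ y)[2] = 0
(x ⊛ y)[3] = 0

x ⊛ y = [9, -9, 0, 0]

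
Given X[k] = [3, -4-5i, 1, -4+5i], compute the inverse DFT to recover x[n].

x[n] = (1/4) Σ(k=0 to 3) X[k] · e^(2πikn/4)

Computing each x[n]:
x[0] = -1
x[1] = 3
x[2] = 3
x[3] = -2

x = [-1, 3, 3, -2]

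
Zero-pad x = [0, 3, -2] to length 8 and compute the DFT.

Original 3-point DFT: [1, -0.5000-4.3301i, -0.5000+4.3301i]
Zero-padded 8-point DFT provides frequency interpolation.

DFT_8([x, 0, ...]) = [1, 2.1213-0.1213i, 2-3i, -2.1213-4.1213i, -5, -2.1213+4.1213i, 2+3i, 2.1213+0.1213i]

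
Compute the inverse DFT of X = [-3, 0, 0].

x[n] = (1/3) Σ(k=0 to 2) X[k] · e^(2πikn/3)

Computing each x[n]:
x[0] = -1
x[1] = -1
x[2] = -1

x = [-1, -1, -1]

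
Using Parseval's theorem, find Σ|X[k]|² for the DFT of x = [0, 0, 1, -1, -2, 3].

Parseval: Σ|x[n]|² = (1/N)Σ|X[k]|², so Σ|X[k]|² = N·Σ|x[n]|² = 6·15.0000

Σ|X[k]|² = N·Σ|x[n]|² = 6·15.0000 = 90.0000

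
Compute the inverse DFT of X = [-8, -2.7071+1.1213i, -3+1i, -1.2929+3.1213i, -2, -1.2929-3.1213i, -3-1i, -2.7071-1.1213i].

x[n] = (1/8) Σ(k=0 to 7) X[k] · e^(2πikn/8)

Computing each x[n]:
x[0] = -3
x[1] = -2
x[2] = 0
x[3] = -1
x[4] = -1
x[5] = 0
x[6] = -1
x[7] = 0

x = [-3, -2, 0, -1, -1, 0, -1, 0]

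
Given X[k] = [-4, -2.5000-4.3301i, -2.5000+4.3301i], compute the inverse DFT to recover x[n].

x[n] = (1/3) Σ(k=0 to 2) X[k] · e^(2πikn/3)

Computing each x[n]:
x[0] = -3
x[1] = 2
x[2] = -3

x = [-3, 2, -3]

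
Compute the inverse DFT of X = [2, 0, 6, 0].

x[n] = (1/4) Σ(k=0 to 3) X[k] · e^(2πikn/4)

Computing each x[n]:
x[0] = 2
x[1] = -1
x[2] = 2
x[3] = -1

x = [2, -1, 2, -1]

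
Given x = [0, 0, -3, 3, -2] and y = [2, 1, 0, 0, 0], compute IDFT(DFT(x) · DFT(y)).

(x ⊛ y)[n] = Σ(m=0 to 4) x[m] · y[(n-m) mod 5]

Computing each output sample:
(x ⊛ y)[0] = -2
(x ⊛ y)[1] = 0
(x ⊛ y)[2] = -6
(x ⊛ y)[3] = 3
(x ⊛ y)[4] = -1

x ⊛ y = [-2, 0, -6, 3, -1]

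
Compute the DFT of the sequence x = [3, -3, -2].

X[k] = Σ(n=0 to 2) x[n] · ω_3^(nk)
where ω_3 = e^(-2πi/3)

Computing each X[k]:
X[0] = -2
X[1] = 5.5000+0.8660i
X[2] = 5.5000-0.8660i

X = [-2, 5.5000+0.8660i, 5.5000-0.8660i]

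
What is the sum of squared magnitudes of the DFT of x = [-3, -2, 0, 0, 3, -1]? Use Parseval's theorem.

Parseval: Σ|x[n]|² = (1/N)Σ|X[k]|², so Σ|X[k]|² = N·Σ|x[n]|² = 6·23.0000

Σ|X[k]|² = N·Σ|x[n]|² = 6·23.0000 = 138.0000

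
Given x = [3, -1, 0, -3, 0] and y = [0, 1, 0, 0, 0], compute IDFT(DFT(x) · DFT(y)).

(x ⊛ y)[n] = Σ(m=0 to 4) x[m] · y[(n-m) mod 5]

Computing each output sample:
(x ⊛ y)[0] = 0
(x ⊛ y)[1] = 3
(x ⊛ y)[2] = -1
(x ⊛ y)[3] = 0
(x ⊛ y)[4] = -3

x ⊛ y = [0, 3, -1, 0, -3]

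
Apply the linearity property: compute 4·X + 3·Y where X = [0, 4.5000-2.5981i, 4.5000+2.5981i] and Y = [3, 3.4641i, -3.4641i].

By linearity: DFT(4x + 3y) = 4·DFT(x) + 3·DFT(y)
= 4·[0, 4.5000-2.5981i, 4.5000+2.5981i] + 3·[3, 3.4641i, -3.4641i]

Computing element-wise:
Z[0] = 4·(0) + 3·(3) = 9
Z[1] = 4·(4.5000-2.5981i) + 3·(3.4641i) = 18.0000-0.0001i
Z[2] = 4·(4.5000+2.5981i) + 3·(-3.4641i) = 18.0000+0.0001i

DFT(4x + 3y) = 4·X + 3·Y = [9, 18.0000-0.0001i, 18.0000+0.0001i]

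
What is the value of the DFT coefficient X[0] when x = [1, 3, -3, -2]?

X[0] = Σ(n=0 to 3) x[n] · ω_4^0 = Σ x[n]
= (1) + (3) + (-3) + (-2)

X[0] = -1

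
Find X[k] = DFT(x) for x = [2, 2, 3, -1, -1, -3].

X[k] = Σ(n=0 to 5) x[n] · ω_6^(nk)
where ω_6 = e^(-2πi/6)

Computing each X[k]:
X[0] = 2
X[1] = 1.5000-7.7942i
X[2] = 0.5000-0.8660i
X[3] = 6
X[4] = 0.5000+0.8660i
X[5] = 1.5000+7.7942i

X = [2, 1.5000-7.7942i, 0.5000-0.8660i, 6, 0.5000+0.8660i, 1.5000+7.7942i]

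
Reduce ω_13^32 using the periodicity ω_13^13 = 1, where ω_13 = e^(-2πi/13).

Since ω_13^13 = 1, powers reduce modulo 13.
32 mod 13 = 6
So ω_13^32 = ω_13^6 = e^(-2πi·6/13)

ω_13^32 = ω_13^6 = -0.9709-0.2393i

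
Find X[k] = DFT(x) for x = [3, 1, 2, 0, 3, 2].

X[k] = Σ(n=0 to 5) x[n] · ω_6^(nk)
where ω_6 = e^(-2πi/6)

Computing each X[k]:
X[0] = 11
X[1] = 2.0000+1.7321i
X[2] = -1
X[3] = 5
X[4] = -1
X[5] = 2.0000-1.7321i

X = [11, 2.0000+1.7321i, -1, 5, -1, 2.0000-1.7321i]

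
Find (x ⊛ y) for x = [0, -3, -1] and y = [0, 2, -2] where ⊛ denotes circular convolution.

(x ⊛ y)[n] = Σ(m=0 to 2) x[m] · y[(n-m) mod 3]

Computing each output sample:
(x ⊛ y)[0] = 4
(x ⊛ y)[1] = 2
(x ⊛ y)[2] = -6

x ⊛ y = [4, 2, -6]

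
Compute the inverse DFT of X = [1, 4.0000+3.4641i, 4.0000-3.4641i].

x[n] = (1/3) Σ(k=0 to 2) X[k] · e^(2πikn/3)

Computing each x[n]:
x[0] = 3
x[1] = -3
x[2] = 1

x = [3, -3, 1]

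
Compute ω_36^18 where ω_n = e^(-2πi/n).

ω_36^18 = e^(-2πi·18/36)
= cos(-2π·18/36) + i·sin(-2π·18/36)
= cos(-36π/36) + i·sin(-36π/36)

ω_36^18 = cos(-36π/36) + i·sin(-36π/36) = -1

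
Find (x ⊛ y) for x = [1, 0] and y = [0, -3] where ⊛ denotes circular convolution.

(x ⊛ y)[n] = Σ(m=0 to 1) x[m] · y[(n-m) mod 2]

Computing each output sample:
(x ⊛ y)[0] = 0
(x ⊛ y)[1] = -3

x ⊛ y = [0, -3]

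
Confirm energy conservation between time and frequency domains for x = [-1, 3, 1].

Time domain:
Σ|x[n]|² = |-1|² + |3|² + |1|² = 11.0000

Frequency domain:
(1/3)Σ|X[k]|² = (1/3)(|3|² + |-3.0000-1.7321i|² + |-3.0000+1.7321i|²) = (1/3)·33.0000 = 11.0000

Both sides agree, confirming Parseval's theorem.

Σ|x[n]|² = (1/N)Σ|X[k]|² = 11.0000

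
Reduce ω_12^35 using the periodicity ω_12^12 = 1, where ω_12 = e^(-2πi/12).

Since ω_12^12 = 1, powers reduce modulo 12.
35 mod 12 = 11
So ω_12^35 = ω_12^11 = e^(-2πi·11/12)

ω_12^35 = ω_12^11 = 0.8660+0.5000i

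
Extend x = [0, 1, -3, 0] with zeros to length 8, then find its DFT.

Original 4-point DFT: [-2, 3-1i, -4, 3+1i]
Zero-padded 8-point DFT provides frequency interpolation.

DFT_8([x, 0, ...]) = [-2, 0.7071+2.2929i, 3-1i, -0.7071-3.7071i, -4, -0.7071+3.7071i, 3+1i, 0.7071-2.2929i]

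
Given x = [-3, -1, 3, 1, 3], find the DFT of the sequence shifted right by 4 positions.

Time shift by 4: X_shifted[k] = ω_5^(4k) · X[k]
Shifted x = [-1, 3, 1, 3, -3]

DFT(x[n-4]) = [3, -4.2361-4.5308i, 0.2361-5.4288i, 0.2361+5.4288i, -4.2361+4.5308i]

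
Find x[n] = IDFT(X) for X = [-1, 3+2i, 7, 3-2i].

x[n] = (1/4) Σ(k=0 to 3) X[k] · e^(2πikn/4)

Computing each x[n]:
x[0] = 3
x[1] = -3
x[2] = 0
x[3] = -1

x = [3, -3, 0, -1]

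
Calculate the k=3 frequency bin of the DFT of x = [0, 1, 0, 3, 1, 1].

X[3] = Σ(n=0 to 5) x[n] · ω_6^(3n) where ω_6 = e^(-2πi/6)
= (0)·ω_6^0 + (1)·ω_6^3 + (0)·ω_6^6 + (3)·ω_6^9 + (1)·ω_6^12 + (1)·ω_6^15

X[3] = -4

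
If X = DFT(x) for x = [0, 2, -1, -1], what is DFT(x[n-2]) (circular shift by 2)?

Time shift by 2: X_shifted[k] = ω_4^(2k) · X[k]
Shifted x = [-1, -1, 0, 2]

DFT(x[n-2]) = [0, -1+3i, -2, -1-3i]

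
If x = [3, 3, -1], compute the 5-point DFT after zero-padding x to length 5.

Original 3-point DFT: [5, 2.0000-3.4641i, 2.0000+3.4641i]
Zero-padded 5-point DFT provides frequency interpolation.

DFT_5([x, 0, ...]) = [5, 4.7361-2.2654i, 0.2639-2.7144i, 0.2639+2.7144i, 4.7361+2.2654i]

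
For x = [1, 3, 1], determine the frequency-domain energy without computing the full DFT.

Parseval: Σ|x[n]|² = (1/N)Σ|X[k]|², so Σ|X[k]|² = N·Σ|x[n]|² = 3·11.0000

Σ|X[k]|² = N·Σ|x[n]|² = 3·11.0000 = 33.0000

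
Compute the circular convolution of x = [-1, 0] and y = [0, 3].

(x ⊛ y)[n] = Σ(m=0 to 1) x[m] · y[(n-m) mod 2]

Computing each output sample:
(x ⊛ y)[0] = 0
(x ⊛ y)[1] = -3

x ⊛ y = [0, -3]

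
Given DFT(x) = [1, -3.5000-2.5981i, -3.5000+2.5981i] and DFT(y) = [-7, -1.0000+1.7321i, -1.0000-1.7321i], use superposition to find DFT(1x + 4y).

By linearity: DFT(1x + 4y) = 1·DFT(x) + 4·DFT(y)
= 1·[1, -3.5000-2.5981i, -3.5000+2.5981i] + 4·[-7, -1.0000+1.7321i, -1.0000-1.7321i]

Computing element-wise:
Z[0] = 1·(1) + 4·(-7) = -27
Z[1] = 1·(-3.5000-2.5981i) + 4·(-1.0000+1.7321i) = -7.5000+4.3303i
Z[2] = 1·(-3.5000+2.5981i) + 4·(-1.0000-1.7321i) = -7.5000-4.3303i

DFT(1x + 4y) = 1·X + 4·Y = [-27, -7.5000+4.3303i, -7.5000-4.3303i]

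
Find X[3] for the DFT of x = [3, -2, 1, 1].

X[3] = Σ(n=0 to 3) x[n] · ω_4^(3n) where ω_4 = e^(-2πi/4)
= (3)·ω_4^0 + (-2)·ω_4^3 + (1)·ω_4^6 + (1)·ω_4^9

X[3] = 2-3i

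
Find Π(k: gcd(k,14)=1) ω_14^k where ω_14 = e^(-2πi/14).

The primitive 14th roots of unity are ω_14^k for k coprime to 14: k ∈ {1, 3, 5, 9, 11, 13}
Their product equals the constant term of the cyclotomic polynomial Φ_14(x) up to sign.
For n ≥ 3, the product of all primitive nth roots of unity is 1. (For n=1 it is 1; for n=2 it is -1.)

1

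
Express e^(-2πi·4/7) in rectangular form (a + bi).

ω_7^4 = e^(-2πi·4/7)
= cos(-2π·4/7) + i·sin(-2π·4/7)
= cos(-8π/7) + i·sin(-8π/7)

ω_7^4 = cos(-8π/7) + i·sin(-8π/7) = -0.9010+0.4339i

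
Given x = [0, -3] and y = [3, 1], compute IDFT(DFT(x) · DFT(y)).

(x ⊛ y)[n] = Σ(m=0 to 1) x[m] · y[(n-m) mod 2]

Computing each output sample:
(x ⊛ y)[0] = -3
(x ⊛ y)[1] = -9

x ⊛ y = [-3, -9]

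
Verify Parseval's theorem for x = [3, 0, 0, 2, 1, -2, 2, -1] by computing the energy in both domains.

Time domain:
Σ|x[n]|² = |3|² + |0|² + |0|² + |2|² + |1|² + |-2|² + |2|² + |-1|² = 23.0000

Frequency domain:
(1/8)Σ|X[k]|² = (1/8)(|5|² + |1.2929-1.5355i|² + |2+3i|² + |2.7071-5.5355i|² + |7|² + |2.7071+5.5355i|² + |2-3i|² + |1.2929+1.5355i|²) = (1/8)·184.0000 = 23.0000

Both sides agree, confirming Parseval's theorem.

Σ|x[n]|² = (1/N)Σ|X[k]|² = 23.0000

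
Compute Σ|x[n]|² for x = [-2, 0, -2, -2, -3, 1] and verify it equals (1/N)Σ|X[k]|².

Time domain:
Σ|x[n]|² = |-2|² + |0|² + |-2|² + |-2|² + |-3|² + |1|² = 22.0000

Frequency domain:
(1/6)Σ|X[k]|² = (1/6)(|-8|² + |3|² + |-2.0000+1.7321i|² + |-6|² + |-2.0000-1.7321i|² + |3|²) = (1/6)·132.0000 = 22.0000

Both sides agree, confirming Parseval's theorem.

Σ|x[n]|² = (1/N)Σ|X[k]|² = 22.0000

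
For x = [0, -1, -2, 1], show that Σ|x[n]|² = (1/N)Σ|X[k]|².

Time domain:
Σ|x[n]|² = |0|² + |-1|² + |-2|² + |1|² = 6.0000

Frequency domain:
(1/4)Σ|X[k]|² = (1/4)(|-2|² + |2+2i|² + |-2|² + |2-2i|²) = (1/4)·24.0000 = 6.0000

Both sides agree, confirming Parseval's theorem.

Σ|x[n]|² = (1/N)Σ|X[k]|² = 6.0000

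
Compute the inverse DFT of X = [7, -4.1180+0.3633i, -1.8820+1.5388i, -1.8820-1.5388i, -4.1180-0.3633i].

x[n] = (1/5) Σ(k=0 to 4) X[k] · e^(2πikn/5)

Computing each x[n]:
x[0] = -1
x[1] = 1
x[2] = 3
x[3] = 2
x[4] = 2

x = [-1, 1, 3, 2, 2]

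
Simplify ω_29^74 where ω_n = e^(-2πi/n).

Since ω_29^29 = 1, powers reduce modulo 29.
74 mod 29 = 16
So ω_29^74 = ω_29^16 = e^(-2πi·16/29)

ω_29^74 = ω_29^16 = -0.9477+0.3193i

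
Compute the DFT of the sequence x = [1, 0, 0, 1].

X[k] = Σ(n=0 to 3) x[n] · ω_4^(nk)
where ω_4 = e^(-2πi/4)

Computing each X[k]:
X[0] = 2
X[1] = 1+1i
X[2] = 0
X[3] = 1-1i

X = [2, 1+1i, 0, 1-1i]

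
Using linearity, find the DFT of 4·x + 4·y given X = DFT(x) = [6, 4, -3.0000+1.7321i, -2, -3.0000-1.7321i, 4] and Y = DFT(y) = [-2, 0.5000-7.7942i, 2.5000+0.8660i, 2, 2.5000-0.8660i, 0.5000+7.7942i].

By linearity: DFT(4x + 4y) = 4·DFT(x) + 4·DFT(y)
= 4·[6, 4, -3.0000+1.7321i, -2, -3.0000-1.7321i, 4] + 4·[-2, 0.5000-7.7942i, 2.5000+0.8660i, 2, 2.5000-0.8660i, 0.5000+7.7942i]

Computing element-wise:
Z[0] = 4·(6) + 4·(-2) = 16
Z[1] = 4·(4) + 4·(0.5000-7.7942i) = 18.0000-31.1768i
Z[2] = 4·(-3.0000+1.7321i) + 4·(2.5000+0.8660i) = -2.0000+10.3924i
Z[3] = 4·(-2) + 4·(2) = 0
Z[4] = 4·(-3.0000-1.7321i) + 4·(2.5000-0.8660i) = -2.0000-10.3924i
Z[5] = 4·(4) + 4·(0.5000+7.7942i) = 18.0000+31.1768i

DFT(4x + 4y) = 4·X + 4·Y = [16, 18.0000-31.1768i, -2.0000+10.3924i, 0, -2.0000-10.3924i, 18.0000+31.1768i]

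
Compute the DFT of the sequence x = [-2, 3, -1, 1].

X[k] = Σ(n=0 to 3) x[n] · ω_4^(nk)
where ω_4 = e^(-2πi/4)

Computing each X[k]:
X[0] = 1
X[1] = -1-2i
X[2] = -7
X[3] = -1+2i

X = [1, -1-2i, -7, -1+2i]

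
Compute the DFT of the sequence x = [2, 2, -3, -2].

X[k] = Σ(n=0 to 3) x[n] · ω_4^(nk)
where ω_4 = e^(-2πi/4)

Computing each X[k]:
X[0] = -1
X[1] = 5-4i
X[2] = -1
X[3] = 5+4i

X = [-1, 5-4i, -1, 5+4i]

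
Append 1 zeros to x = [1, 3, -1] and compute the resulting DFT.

Original 3-point DFT: [3, -3.4641i, 3.4641i]
Zero-padded 4-point DFT provides frequency interpolation.

DFT_4([x, 0, ...]) = [3, 2-3i, -3, 2+3i]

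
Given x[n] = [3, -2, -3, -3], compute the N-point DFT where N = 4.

X[k] = Σ(n=0 to 3) x[n] · ω_4^(nk)
where ω_4 = e^(-2πi/4)

Computing each X[k]:
X[0] = -5
X[1] = 6-1i
X[2] = 5
X[3] = 6+1i

X = [-5, 6-1i, 5, 6+1i]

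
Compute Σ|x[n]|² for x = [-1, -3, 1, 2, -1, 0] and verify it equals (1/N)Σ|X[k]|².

Time domain:
Σ|x[n]|² = |-1|² + |-3|² + |1|² + |2|² + |-1|² + |0|² = 16.0000

Frequency domain:
(1/6)Σ|X[k]|² = (1/6)(|-2|² + |-4.5000+0.8660i|² + |2.5000+4.3301i|² + |0|² + |2.5000-4.3301i|² + |-4.5000-0.8660i|²) = (1/6)·96.0000 = 16.0000

Both sides agree, confirming Parseval's theorem.

Σ|x[n]|² = (1/N)Σ|X[k]|² = 16.0000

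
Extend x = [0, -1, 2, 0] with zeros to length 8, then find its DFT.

Original 4-point DFT: [1, -2+1i, 3, -2-1i]
Zero-padded 8-point DFT provides frequency interpolation.

DFT_8([x, 0, ...]) = [1, -0.7071-1.2929i, -2+1i, 0.7071+2.7071i, 3, 0.7071-2.7071i, -2-1i, -0.7071+1.2929i]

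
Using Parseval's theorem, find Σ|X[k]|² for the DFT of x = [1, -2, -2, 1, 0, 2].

Parseval: Σ|x[n]|² = (1/N)Σ|X[k]|², so Σ|X[k]|² = N·Σ|x[n]|² = 6·14.0000

Σ|X[k]|² = N·Σ|x[n]|² = 6·14.0000 = 84.0000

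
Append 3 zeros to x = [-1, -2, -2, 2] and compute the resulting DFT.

Original 4-point DFT: [-3, 1+4i, -3, 1-4i]
Zero-padded 7-point DFT provides frequency interpolation.

DFT_7([x, 0, ...]) = [-3, -3.6039+2.6458i, 2.4940+2.6458i, -0.8901-2.6458i, -0.8901+2.6458i, 2.4940-2.6458i, -3.6039-2.6458i]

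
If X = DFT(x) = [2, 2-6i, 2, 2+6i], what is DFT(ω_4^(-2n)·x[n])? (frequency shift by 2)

Modulation property: DFT(ω_4^(-2n)·x[n]) = X[(k-2) mod 4], so circularly shift X by 2 positions.

X[k-2] = [2, 2+6i, 2, 2-6i]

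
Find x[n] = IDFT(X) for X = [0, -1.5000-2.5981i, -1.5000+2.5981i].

x[n] = (1/3) Σ(k=0 to 2) X[k] · e^(2πikn/3)

Computing each x[n]:
x[0] = -1
x[1] = 2
x[2] = -1

x = [-1, 2, -1]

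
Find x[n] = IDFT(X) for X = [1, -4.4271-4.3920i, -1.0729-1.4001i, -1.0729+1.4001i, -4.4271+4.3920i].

x[n] = (1/5) Σ(k=0 to 4) X[k] · e^(2πikn/5)

Computing each x[n]:
x[0] = -2
x[1] = 2
x[2] = 2
x[3] = 1
x[4] = -2

x = [-2, 2, 2, 1, -2]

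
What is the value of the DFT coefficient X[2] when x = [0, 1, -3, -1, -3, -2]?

X[2] = Σ(n=0 to 5) x[n] · ω_6^(2n) where ω_6 = e^(-2πi/6)
= (0)·ω_6^0 + (1)·ω_6^2 + (-3)·ω_6^4 + (-1)·ω_6^6 + (-3)·ω_6^8 + (-2)·ω_6^10

X[2] = 2.5000-2.5981i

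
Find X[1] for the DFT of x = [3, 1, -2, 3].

X[1] = Σ(n=0 to 3) x[n] · ω_4^(1n) where ω_4 = e^(-2πi/4)
= (3)·ω_4^0 + (1)·ω_4^1 + (-2)·ω_4^2 + (3)·ω_4^3

X[1] = 5+2i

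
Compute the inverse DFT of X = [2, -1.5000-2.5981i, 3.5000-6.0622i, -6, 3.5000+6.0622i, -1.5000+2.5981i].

x[n] = (1/6) Σ(k=0 to 5) X[k] · e^(2πikn/6)

Computing each x[n]:
x[0] = 0
x[1] = 3
x[2] = -2
x[3] = 3
x[4] = 0
x[5] = -2

x = [0, 3, -2, 3, 0, -2]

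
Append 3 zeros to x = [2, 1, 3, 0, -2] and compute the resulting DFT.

Original 5-point DFT: [4, -0.7361-4.6165i, 3.7361+1.0898i, 3.7361-1.0898i, -0.7361+4.6165i]
Zero-padded 8-point DFT provides frequency interpolation.

DFT_8([x, 0, ...]) = [4, 4.7071-3.7071i, -3-1i, 3.2929+2.2929i, 2, 3.2929-2.2929i, -3+1i, 4.7071+3.7071i]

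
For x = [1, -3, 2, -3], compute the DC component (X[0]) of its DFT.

X[0] = Σ(n=0 to 3) x[n] · ω_4^0 = Σ x[n]
= (1) + (-3) + (2) + (-3)

X[0] = -3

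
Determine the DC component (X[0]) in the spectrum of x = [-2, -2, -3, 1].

X[0] = Σ(n=0 to 3) x[n] · ω_4^0 = Σ x[n]
= (-2) + (-2) + (-3) + (1)

X[0] = -6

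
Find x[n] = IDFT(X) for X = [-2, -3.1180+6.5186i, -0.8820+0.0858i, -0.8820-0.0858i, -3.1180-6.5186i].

x[n] = (1/5) Σ(k=0 to 4) X[k] · e^(2πikn/5)

Computing each x[n]:
x[0] = -2
x[1] = -3
x[2] = -1
x[3] = 2
x[4] = 2

x = [-2, -3, -1, 2, 2]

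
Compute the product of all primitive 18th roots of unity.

The primitive 18th roots of unity are ω_18^k for k coprime to 18: k ∈ {1, 5, 7, 11, 13, 17}
Their product equals the constant term of the cyclotomic polynomial Φ_18(x) up to sign.
For n ≥ 3, the product of all primitive nth roots of unity is 1. (For n=1 it is 1; for n=2 it is -1.)

1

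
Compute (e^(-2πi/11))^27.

Since ω_11^11 = 1, powers reduce modulo 11.
27 mod 11 = 5
So ω_11^27 = ω_11^5 = e^(-2πi·5/11)

ω_11^27 = ω_11^5 = -0.9595-0.2817i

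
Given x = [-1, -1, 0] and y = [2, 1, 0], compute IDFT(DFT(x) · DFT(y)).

(x ⊛ y)[n] = Σ(m=0 to 2) x[m] · y[(n-m) mod 3]

Computing each output sample:
(x ⊛ y)[0] = -2
(x ⊛ y)[1] = -3
(x ⊛ y)[2] = -1

x ⊛ y = [-2, -3, -1]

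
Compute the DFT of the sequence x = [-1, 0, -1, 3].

X[k] = Σ(n=0 to 3) x[n] · ω_4^(nk)
where ω_4 = e^(-2πi/4)

Computing each X[k]:
X[0] = 1
X[1] = 3i
X[2] = -5
X[3] = -3i

X = [1, 3i, -5, -3i]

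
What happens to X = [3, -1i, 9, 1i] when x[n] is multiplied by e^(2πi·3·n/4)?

Modulation property: DFT(ω_4^(-3n)·x[n]) = X[(k-3) mod 4], so circularly shift X by 3 positions.

X[k-3] = [-1i, 9, 1i, 3]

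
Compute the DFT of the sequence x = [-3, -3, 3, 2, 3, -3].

X[k] = Σ(n=0 to 5) x[n] · ω_6^(nk)
where ω_6 = e^(-2πi/6)

Computing each X[k]:
X[0] = -1
X[1] = -11
X[2] = -1
X[3] = 7
X[4] = -1
X[5] = -11

X = [-1, -11, -1, 7, -1, -11]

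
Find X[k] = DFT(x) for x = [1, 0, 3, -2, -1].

X[k] = Σ(n=0 to 4) x[n] · ω_5^(nk)
where ω_5 = e^(-2πi/5)

Computing each X[k]:
X[0] = 1
X[1] = -0.1180-3.8900i
X[2] = 2.1180+4.1675i
X[3] = 2.1180-4.1675i
X[4] = -0.1180+3.8900i

X = [1, -0.1180-3.8900i, 2.1180+4.1675i, 2.1180-4.1675i, -0.1180+3.8900i]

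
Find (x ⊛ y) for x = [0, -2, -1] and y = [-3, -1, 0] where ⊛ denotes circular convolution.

(x ⊛ y)[n] = Σ(m=0 to 2) x[m] · y[(n-m) mod 3]

Computing each output sample:
(x ⊛ y)[0] = 1
(x ⊛ y)[1] = 6
(x ⊛ y)[2] = 5

x ⊛ y = [1, 6, 5]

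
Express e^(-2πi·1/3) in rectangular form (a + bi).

ω_3^1 = e^(-2πi·1/3)
= cos(-2π·1/3) + i·sin(-2π·1/3)
= cos(-2π/3) + i·sin(-2π/3)

ω_3^1 = cos(-2π/3) + i·sin(-2π/3) = -0.5000-0.8660i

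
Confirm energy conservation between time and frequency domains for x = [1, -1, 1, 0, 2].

Time domain:
Σ|x[n]|² = |1|² + |-1|² + |1|² + |0|² + |2|² = 7.0000

Frequency domain:
(1/5)Σ|X[k]|² = (1/5)(|3|² + |0.5000+2.2654i|² + |0.5000+2.7144i|² + |0.5000-2.7144i|² + |0.5000-2.2654i|²) = (1/5)·35.0000 = 7.0000

Both sides agree, confirming Parseval's theorem.

Σ|x[n]|² = (1/N)Σ|X[k]|² = 7.0000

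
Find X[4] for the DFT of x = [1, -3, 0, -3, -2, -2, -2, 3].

X[4] = Σ(n=0 to 7) x[n] · ω_8^(4n) where ω_8 = e^(-2πi/8)
= (1)·ω_8^0 + (-3)·ω_8^4 + (0)·ω_8^8 + (-3)·ω_8^12 + (-2)·ω_8^16 + (-2)·ω_8^20 + (-2)·ω_8^24 + (3)·ω_8^28

X[4] = 2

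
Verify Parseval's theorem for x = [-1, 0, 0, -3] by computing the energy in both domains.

Time domain:
Σ|x[n]|² = |-1|² + |0|² + |0|² + |-3|² = 10.0000

Frequency domain:
(1/4)Σ|X[k]|² = (1/4)(|-4|² + |-1-3i|² + |2|² + |-1+3i|²) = (1/4)·40.0000 = 10.0000

Both sides agree, confirming Parseval's theorem.

Σ|x[n]|² = (1/N)Σ|X[k]|² = 10.0000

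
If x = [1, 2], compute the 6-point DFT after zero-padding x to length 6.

Original 2-point DFT: [3, -1]
Zero-padded 6-point DFT provides frequency interpolation.

DFT_6([x, 0, ...]) = [3, 2.0000-1.7321i, -1.7321i, -1, 1.7321i, 2.0000+1.7321i]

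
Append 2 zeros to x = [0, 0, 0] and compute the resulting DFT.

Original 3-point DFT: [0, 0, 0]
Zero-padded 5-point DFT provides frequency interpolation.

DFT_5([x, 0, ...]) = [0, 0, 0, 0, 0]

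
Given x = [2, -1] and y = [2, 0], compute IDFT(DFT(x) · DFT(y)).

(x ⊛ y)[n] = Σ(m=0 to 1) x[m] · y[(n-m) mod 2]

Computing each output sample:
(x ⊛ y)[0] = 4
(x ⊛ y)[1] = -2

x ⊛ y = [4, -2]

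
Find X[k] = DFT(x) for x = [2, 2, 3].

X[k] = Σ(n=0 to 2) x[n] · ω_3^(nk)
where ω_3 = e^(-2πi/3)

Computing each X[k]:
X[0] = 7
X[1] = -0.5000+0.8660i
X[2] = -0.5000-0.8660i

X = [7, -0.5000+0.8660i, -0.5000-0.8660i]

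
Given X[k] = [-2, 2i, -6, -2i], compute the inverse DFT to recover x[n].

x[n] = (1/4) Σ(k=0 to 3) X[k] · e^(2πikn/4)

Computing each x[n]:
x[0] = -2
x[1] = 0
x[2] = -2
x[3] = 2

x = [-2, 0, -2, 2]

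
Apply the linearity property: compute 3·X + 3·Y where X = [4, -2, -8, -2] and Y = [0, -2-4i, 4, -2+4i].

By linearity: DFT(3x + 3y) = 3·DFT(x) + 3·DFT(y)
= 3·[4, -2, -8, -2] + 3·[0, -2-4i, 4, -2+4i]

Computing element-wise:
Z[0] = 3·(4) + 3·(0) = 12
Z[1] = 3·(-2) + 3·(-2-4i) = -12-12i
Z[2] = 3·(-8) + 3·(4) = -12
Z[3] = 3·(-2) + 3·(-2+4i) = -12+12i

DFT(3x + 3y) = 3·X + 3·Y = [12, -12-12i, -12, -12+12i]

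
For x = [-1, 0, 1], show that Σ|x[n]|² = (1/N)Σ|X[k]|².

Time domain:
Σ|x[n]|² = |-1|² + |0|² + |1|² = 2.0000

Frequency domain:
(1/3)Σ|X[k]|² = (1/3)(|0|² + |-1.5000+0.8660i|² + |-1.5000-0.8660i|²) = (1/3)·6.0000 = 2.0000

Both sides agree, confirming Parseval's theorem.

Σ|x[n]|² = (1/N)Σ|X[k]|² = 2.0000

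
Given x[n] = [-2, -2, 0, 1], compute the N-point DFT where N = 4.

X[k] = Σ(n=0 to 3) x[n] · ω_4^(nk)
where ω_4 = e^(-2πi/4)

Computing each X[k]:
X[0] = -3
X[1] = -2+3i
X[2] = -1
X[3] = -2-3i

X = [-3, -2+3i, -1, -2-3i]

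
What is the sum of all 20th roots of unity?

Sum of all nth roots of unity equals 0 for n > 1 (geometric series with r ≠ 1).

0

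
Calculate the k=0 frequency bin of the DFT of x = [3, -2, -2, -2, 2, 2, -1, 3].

X[0] = Σ(n=0 to 7) x[n] · ω_8^0 = Σ x[n]
= (3) + (-2) + (-2) + (-2) + (2) + (2) + (-1) + (3)

X[0] = 3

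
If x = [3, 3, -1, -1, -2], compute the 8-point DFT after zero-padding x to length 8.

Original 5-point DFT: [2, 4.9271-4.7553i, 1.5729-2.9389i, 1.5729+2.9389i, 4.9271+4.7553i]
Zero-padded 8-point DFT provides frequency interpolation.

DFT_8([x, 0, ...]) = [2, 7.8284-0.4142i, 2-4i, 2.1716-2.4142i, -2, 2.1716+2.4142i, 2+4i, 7.8284+0.4142i]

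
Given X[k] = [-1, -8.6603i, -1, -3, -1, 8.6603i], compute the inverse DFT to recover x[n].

x[n] = (1/6) Σ(k=0 to 5) X[k] · e^(2πikn/6)

Computing each x[n]:
x[0] = -1
x[1] = 3
x[2] = 2
x[3] = 0
x[4] = -3
x[5] = -2

x = [-1, 3, 2, 0, -3, -2]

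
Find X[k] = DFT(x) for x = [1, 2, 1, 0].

X[k] = Σ(n=0 to 3) x[n] · ω_4^(nk)
where ω_4 = e^(-2πi/4)

Computing each X[k]:
X[0] = 4
X[1] = -2i
X[2] = 0
X[3] = 2i

X = [4, -2i, 0, 2i]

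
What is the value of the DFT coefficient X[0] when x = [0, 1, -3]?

X[0] = Σ(n=0 to 2) x[n] · ω_3^0 = Σ x[n]
= (0) + (1) + (-3)

X[0] = -2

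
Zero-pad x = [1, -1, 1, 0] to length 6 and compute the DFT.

Original 4-point DFT: [1, 1i, 3, -1i]
Zero-padded 6-point DFT provides frequency interpolation.

DFT_6([x, 0, ...]) = [1, 0, 1.0000+1.7321i, 3, 1.0000-1.7321i, 0]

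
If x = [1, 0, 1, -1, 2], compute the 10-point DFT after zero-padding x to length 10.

Original 5-point DFT: [3, 1.6180+0.7265i, -0.6180+3.0777i, -0.6180-3.0777i, 1.6180-0.7265i]
Zero-padded 10-point DFT provides frequency interpolation.

DFT_10([x, 0, ...]) = [3, -1.1756i, 1.6180+0.7265i, -1.9021i, -0.6180+3.0777i, 5, -0.6180-3.0777i, 1.9021i, 1.6180-0.7265i, 1.1756i]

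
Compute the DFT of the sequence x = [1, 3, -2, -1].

X[k] = Σ(n=0 to 3) x[n] · ω_4^(nk)
where ω_4 = e^(-2πi/4)

Computing each X[k]:
X[0] = 1
X[1] = 3-4i
X[2] = -3
X[3] = 3+4i

X = [1, 3-4i, -3, 3+4i]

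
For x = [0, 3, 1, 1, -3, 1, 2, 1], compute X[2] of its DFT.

X[2] = Σ(n=0 to 7) x[n] · ω_8^(2n) where ω_8 = e^(-2πi/8)
= (0)·ω_8^0 + (3)·ω_8^2 + (1)·ω_8^4 + (1)·ω_8^6 + (-3)·ω_8^8 + (1)·ω_8^10 + (2)·ω_8^12 + (1)·ω_8^14

X[2] = -6-2i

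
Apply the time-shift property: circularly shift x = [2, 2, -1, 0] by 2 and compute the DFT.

Time shift by 2: X_shifted[k] = ω_4^(2k) · X[k]
Shifted x = [-1, 0, 2, 2]

DFT(x[n-2]) = [3, -3+2i, -1, -3-2i]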